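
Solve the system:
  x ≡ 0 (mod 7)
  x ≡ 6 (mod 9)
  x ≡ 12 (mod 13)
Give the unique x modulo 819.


Moduli 7, 9, 13 are pairwise coprime; by CRT there is a unique solution modulo M = 7 · 9 · 13 = 819.
Solve pairwise, accumulating the modulus:
  Start with x ≡ 0 (mod 7).
  Combine with x ≡ 6 (mod 9): since gcd(7, 9) = 1, we get a unique residue mod 63.
    Write x = 0 + 7·t and substitute into x ≡ 6 (mod 9): 7·t ≡ 6 − 0 = 6 (mod 9).
    The inverse of 7 mod 9 is 4 (since 7·4 = 28 = 3·9 + 1), so t ≡ 4·6 = 24 ≡ 6 (mod 9).
    Then x = 0 + 7·6 = 42, valid modulo lcm(7, 9) = 63: x ≡ 42 (mod 63).
  Combine with x ≡ 12 (mod 13): since gcd(63, 13) = 1, we get a unique residue mod 819.
    Write x = 42 + 63·t and substitute into x ≡ 12 (mod 13): 63·t ≡ 12 − 42 = -30 (mod 13).
    Reduce coefficients mod 13: 11·t ≡ 9 (mod 13).
    The inverse of 11 mod 13 is 6 (since 11·6 = 66 = 5·13 + 1), so t ≡ 6·9 = 54 ≡ 2 (mod 13).
    Then x = 42 + 63·2 = 168, valid modulo lcm(63, 13) = 819: x ≡ 168 (mod 819).
Verify: 168 mod 7 = 0 ✓, 168 mod 9 = 6 ✓, 168 mod 13 = 12 ✓.

x ≡ 168 (mod 819).


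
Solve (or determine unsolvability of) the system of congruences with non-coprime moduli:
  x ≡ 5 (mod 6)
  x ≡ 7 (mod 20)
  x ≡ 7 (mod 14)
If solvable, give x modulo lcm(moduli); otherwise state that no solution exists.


Moduli 6, 20, 14 are not pairwise coprime, so CRT works modulo lcm(m_i) when all pairwise compatibility conditions hold.
Pairwise compatibility: gcd(m_i, m_j) must divide a_i - a_j for every pair.
Merge one congruence at a time:
  Start: x ≡ 5 (mod 6).
  Combine with x ≡ 7 (mod 20): gcd(6, 20) = 2; 7 - 5 = 2, which IS divisible by 2, so compatible.
    Write x = 5 + 6·t and substitute into x ≡ 7 (mod 20): 6·t ≡ 7 − 5 = 2 (mod 20).
    Divide the congruence (and modulus) by g = 2: 3·t ≡ 1 (mod 10).
    The inverse of 3 mod 10 is 7 (since 3·7 = 21 = 2·10 + 1), so t ≡ 7·1 = 7 ≡ 7 (mod 10).
    Then x = 5 + 6·7 = 47, valid modulo lcm(6, 20) = 60: x ≡ 47 (mod 60).
  Combine with x ≡ 7 (mod 14): gcd(60, 14) = 2; 7 - 47 = -40, which IS divisible by 2, so compatible.
    Write x = 47 + 60·t and substitute into x ≡ 7 (mod 14): 60·t ≡ 7 − 47 = -40 (mod 14).
    Divide the congruence (and modulus) by g = 2: 30·t ≡ -20 (mod 7).
    Reduce coefficients mod 7: 2·t ≡ 1 (mod 7).
    The inverse of 2 mod 7 is 4 (since 2·4 = 8 = 1·7 + 1), so t ≡ 4·1 = 4 ≡ 4 (mod 7).
    Then x = 47 + 60·4 = 287, valid modulo lcm(60, 14) = 420: x ≡ 287 (mod 420).
Verify: 287 mod 6 = 5, 287 mod 20 = 7, 287 mod 14 = 7.

x ≡ 287 (mod 420).


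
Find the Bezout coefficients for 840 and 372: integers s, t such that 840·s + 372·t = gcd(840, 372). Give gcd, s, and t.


Euclidean algorithm on (840, 372) — divide until remainder is 0:
  840 = 2 · 372 + 96
  372 = 3 · 96 + 84
  96 = 1 · 84 + 12
  84 = 7 · 12 + 0
gcd(840, 372) = 12.
Track Bezout coefficients alongside the remainders: start with r₀ = 840 = a·1 + b·0 (s = 1, t = 0) and r₁ = 372 = a·0 + b·1 (s = 0, t = 1); each new remainder r_{k+1} = r_{k-1} − q_k·r_k inherits s_{k+1} = s_{k-1} − q_k·s_k, t_{k+1} = t_{k-1} − q_k·t_k, so r_k = a·s_k + b·t_k at every step:
  q = 2: r = 96, s = 1 − 2·0 = 1, t = 0 − 2·1 = -2  (check: 840·1 + 372·(-2) = 96)
  q = 3: r = 84, s = 0 − 3·1 = -3, t = 1 − 3·(-2) = 7  (check: 840·(-3) + 372·7 = 84)
  q = 1: r = 12, s = 1 − 1·(-3) = 4, t = -2 − 1·7 = -9  (check: 840·4 + 372·(-9) = 12)
The row with r = 12 (the gcd) gives the Bezout coefficients s = 4, t = -9.
Result: 840 · (4) + 372 · (-9) = 12.

gcd(840, 372) = 12; s = 4, t = -9 (check: 840·4 + 372·(-9) = 12).


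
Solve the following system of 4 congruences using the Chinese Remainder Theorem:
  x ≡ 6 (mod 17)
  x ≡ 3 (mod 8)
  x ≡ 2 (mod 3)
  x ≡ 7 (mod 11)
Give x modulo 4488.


Product of moduli M = 17 · 8 · 3 · 11 = 4488.
Merge one congruence at a time:
  Start: x ≡ 6 (mod 17).
  Combine with x ≡ 3 (mod 8); new modulus lcm = 136.
    Write x = 6 + 17·t and substitute into x ≡ 3 (mod 8): 17·t ≡ 3 − 6 = -3 (mod 8).
    Reduce coefficients mod 8: 1·t ≡ 5 (mod 8).
    So t ≡ 5 (mod 8).
    Then x = 6 + 17·5 = 91, valid modulo lcm(17, 8) = 136: x ≡ 91 (mod 136).
  Combine with x ≡ 2 (mod 3); new modulus lcm = 408.
    Write x = 91 + 136·t and substitute into x ≡ 2 (mod 3): 136·t ≡ 2 − 91 = -89 (mod 3).
    Reduce coefficients mod 3: 1·t ≡ 1 (mod 3).
    So t ≡ 1 (mod 3).
    Then x = 91 + 136·1 = 227, valid modulo lcm(136, 3) = 408: x ≡ 227 (mod 408).
  Combine with x ≡ 7 (mod 11); new modulus lcm = 4488.
    Write x = 227 + 408·t and substitute into x ≡ 7 (mod 11): 408·t ≡ 7 − 227 = -220 (mod 11).
    Reduce coefficients mod 11: 1·t ≡ 0 (mod 11).
    So t ≡ 0 (mod 11).
    Then x = 227 + 408·0 = 227, valid modulo lcm(408, 11) = 4488: x ≡ 227 (mod 4488).
Verify against each original: 227 mod 17 = 6, 227 mod 8 = 3, 227 mod 3 = 2, 227 mod 11 = 7.

x ≡ 227 (mod 4488).


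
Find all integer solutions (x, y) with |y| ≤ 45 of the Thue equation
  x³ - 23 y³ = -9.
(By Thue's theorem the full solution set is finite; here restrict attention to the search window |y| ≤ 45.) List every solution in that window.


The equation is x³ - 23y³ = -9. For fixed y, x³ = 23·y³ − 9, so a solution requires the RHS to be a perfect cube.
Strategy: iterate y from -45 to 45, compute RHS = 23·y³ − 9, and check whether it is a (positive or negative) perfect cube.
Check small values of y:
  y = 0: RHS = -9 is not a perfect cube.
  y = 1: RHS = 14 is not a perfect cube.
  y = -1: RHS = -32 is not a perfect cube.
  y = 2: RHS = 175 is not a perfect cube.
  y = -2: RHS = -193 is not a perfect cube.
  y = 3: RHS = 612 is not a perfect cube.
  y = -3: RHS = -630 is not a perfect cube.
Continuing the search up to |y| = 45 finds no solutions either.
No (x, y) in the scanned range satisfies the equation.

No integer solutions with |y| ≤ 45.


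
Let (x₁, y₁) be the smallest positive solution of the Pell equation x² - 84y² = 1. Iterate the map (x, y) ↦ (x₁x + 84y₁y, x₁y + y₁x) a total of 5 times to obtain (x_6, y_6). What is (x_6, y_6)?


Step 1: Find the fundamental solution (x₁, y₁) of x² - 84y² = 1.
  Expand √84 as a continued fraction. a₀ = ⌊√84⌋ = 9; iterate m_{k+1} = d_k·a_k − m_k, d_{k+1} = (84 − m_{k+1}²)/d_k, a_{k+1} = ⌊(a₀ + m_{k+1})/d_{k+1}⌋ (starting m₀ = 0, d₀ = 1), with convergents p_k = a_k·p_{k-1} + p_{k-2}, q_k = a_k·q_{k-1} + q_{k-2} (p₋₁ = 1, q₋₁ = 0):
  k = 0: a₀ = 9; p₀/q₀ = 9/1; p₀² − 84·q₀² = 81 − 84 = -3.
  k = 1: m = 9, d = 3, a = ⌊(9 + 9)/3⌋ = 6; p/q = (6·9 + 1)/(6·1 + 0) = 55/6; p² − 84·q² = 3025 − 3024 = 1.
  The first convergent with p² − 84·q² = 1 gives the fundamental solution (x₁, y₁) = (55, 6).
Step 2: Apply the recurrence (x_{n+1}, y_{n+1}) = (x₁x_n + 84y₁y_n, x₁y_n + y₁x_n) repeatedly.
  From (x_1, y_1) = (55, 6): x_2 = 55·55 + 84·6·6 = 6049; y_2 = 55·6 + 6·55 = 660.
  From (x_2, y_2) = (6049, 660): x_3 = 55·6049 + 84·6·660 = 665335; y_3 = 55·660 + 6·6049 = 72594.
  From (x_3, y_3) = (665335, 72594): x_4 = 55·665335 + 84·6·72594 = 73180801; y_4 = 55·72594 + 6·665335 = 7984680.
  From (x_4, y_4) = (73180801, 7984680): x_5 = 55·73180801 + 84·6·7984680 = 8049222775; y_5 = 55·7984680 + 6·73180801 = 878242206.
  From (x_5, y_5) = (8049222775, 878242206): x_6 = 55·8049222775 + 84·6·878242206 = 885341324449; y_6 = 55·878242206 + 6·8049222775 = 96598657980.
Step 3: Verify x_6² - 84·y_6² = 783829260777109485153601 - 783829260777109485153600 = 1 (should be 1). ✓

(x_1, y_1) = (55, 6); (x_6, y_6) = (885341324449, 96598657980).


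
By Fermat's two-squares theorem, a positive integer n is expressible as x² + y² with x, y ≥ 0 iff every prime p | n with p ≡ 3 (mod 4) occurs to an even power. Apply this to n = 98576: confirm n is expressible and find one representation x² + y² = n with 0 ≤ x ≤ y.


Step 1: Factor n = 98576 = 2^4 · 61 · 101.
Step 2: Check the mod-4 condition on each prime factor: 2 = 2 (special); 61 ≡ 1 (mod 4), exponent 1; 101 ≡ 1 (mod 4), exponent 1.
All primes ≡ 3 (mod 4) appear to even exponent (or don't appear), so by the two-squares theorem n IS expressible as a sum of two squares.
Step 3: Build a representation. Group n = k² · m with k = 4 and m = 61 · 101 = 6161 (a product of primes ≡ 1 (mod 4)); a representation of m scales to one of n via (k·x)² + (k·y)² = k²(x² + y²). Each prime p ≡ 1 (mod 4) is itself a sum of two squares; find a² by testing p − a² for a perfect square:
  61: 61 − 1² = 60, 61 − 2² = 57, 61 − 3² = 52, 61 − 4² = 45, 61 − 5² = 36 = 6² ⇒ 61 = 5² + 6².
  101: 101 − 1² = 100 = 10² ⇒ 101 = 1² + 10².
  Combine using the Brahmagupta–Fibonacci identity (a² + b²)(c² + d²) = (ac − bd)² + (ad + bc)² = (ac + bd)² + (ad − bc)²:
  61 · 101 = 6161: from (5² + 6²)(1² + 10²), take (5·1 − 6·10, 5·10 + 6·1) = (5 − 60, 50 + 6) = (-55, 56); dropping signs (only squares matter) gives (55, 56); check 55² + 56² = 3025 + 3136 = 6161 ✓.
  Scale by k = 4: (4·55, 4·56) = (220, 224).
Step 4: Order so x ≤ y and verify: 220² + 224² = 48400 + 50176 = 98576 = n. ✓

n = 98576 = 220² + 224² (one valid representation with x ≤ y).


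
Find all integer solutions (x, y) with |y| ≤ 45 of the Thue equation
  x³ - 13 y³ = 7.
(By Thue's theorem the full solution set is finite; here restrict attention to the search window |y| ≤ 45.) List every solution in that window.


The equation is x³ - 13y³ = 7. For fixed y, x³ = 13·y³ + 7, so a solution requires the RHS to be a perfect cube.
Strategy: iterate y from -45 to 45, compute RHS = 13·y³ + 7, and check whether it is a (positive or negative) perfect cube.
Check small values of y:
  y = 0: RHS = 7 is not a perfect cube.
  y = 1: RHS = 20 is not a perfect cube.
  y = -1: RHS = -6 is not a perfect cube.
  y = 2: RHS = 111 is not a perfect cube.
  y = -2: RHS = -97 is not a perfect cube.
  y = 3: RHS = 358 is not a perfect cube.
  y = -3: RHS = -344 is not a perfect cube.
Continuing the search up to |y| = 45 finds no solutions either.
No (x, y) in the scanned range satisfies the equation.

No integer solutions with |y| ≤ 45.


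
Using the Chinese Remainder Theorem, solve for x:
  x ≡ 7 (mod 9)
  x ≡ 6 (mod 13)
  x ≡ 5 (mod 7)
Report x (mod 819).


Moduli 9, 13, 7 are pairwise coprime; by CRT there is a unique solution modulo M = 9 · 13 · 7 = 819.
Solve pairwise, accumulating the modulus:
  Start with x ≡ 7 (mod 9).
  Combine with x ≡ 6 (mod 13): since gcd(9, 13) = 1, we get a unique residue mod 117.
    Write x = 7 + 9·t and substitute into x ≡ 6 (mod 13): 9·t ≡ 6 − 7 = -1 (mod 13).
    Reduce coefficients mod 13: 9·t ≡ 12 (mod 13).
    The inverse of 9 mod 13 is 3 (since 9·3 = 27 = 2·13 + 1), so t ≡ 3·12 = 36 ≡ 10 (mod 13).
    Then x = 7 + 9·10 = 97, valid modulo lcm(9, 13) = 117: x ≡ 97 (mod 117).
  Combine with x ≡ 5 (mod 7): since gcd(117, 7) = 1, we get a unique residue mod 819.
    Write x = 97 + 117·t and substitute into x ≡ 5 (mod 7): 117·t ≡ 5 − 97 = -92 (mod 7).
    Reduce coefficients mod 7: 5·t ≡ 6 (mod 7).
    The inverse of 5 mod 7 is 3 (since 5·3 = 15 = 2·7 + 1), so t ≡ 3·6 = 18 ≡ 4 (mod 7).
    Then x = 97 + 117·4 = 565, valid modulo lcm(117, 7) = 819: x ≡ 565 (mod 819).
Verify: 565 mod 9 = 7 ✓, 565 mod 13 = 6 ✓, 565 mod 7 = 5 ✓.

x ≡ 565 (mod 819).


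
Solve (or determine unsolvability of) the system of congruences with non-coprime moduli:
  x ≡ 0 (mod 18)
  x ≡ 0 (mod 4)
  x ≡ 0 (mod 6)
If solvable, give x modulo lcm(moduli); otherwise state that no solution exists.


Moduli 18, 4, 6 are not pairwise coprime, so CRT works modulo lcm(m_i) when all pairwise compatibility conditions hold.
Pairwise compatibility: gcd(m_i, m_j) must divide a_i - a_j for every pair.
Merge one congruence at a time:
  Start: x ≡ 0 (mod 18).
  Combine with x ≡ 0 (mod 4): gcd(18, 4) = 2; 0 - 0 = 0, which IS divisible by 2, so compatible.
    Write x = 0 + 18·t and substitute into x ≡ 0 (mod 4): 18·t ≡ 0 − 0 = 0 (mod 4).
    Divide the congruence (and modulus) by g = 2: 9·t ≡ 0 (mod 2).
    Reduce coefficients mod 2: 1·t ≡ 0 (mod 2).
    So t ≡ 0 (mod 2).
    Then x = 0 + 18·0 = 0, valid modulo lcm(18, 4) = 36: x ≡ 0 (mod 36).
  Combine with x ≡ 0 (mod 6): gcd(36, 6) = 6; 0 - 0 = 0, which IS divisible by 6, so compatible.
    Write x = 0 + 36·t and substitute into x ≡ 0 (mod 6): 36·t ≡ 0 − 0 = 0 (mod 6).
    Divide the congruence (and modulus) by g = 6: 6·t ≡ 0 (mod 1).
    Modulo 1 every t works; take t = 0.
    Then x = 0 + 36·0 = 0, valid modulo lcm(36, 6) = 36: x ≡ 0 (mod 36).
Verify: 0 mod 18 = 0, 0 mod 4 = 0, 0 mod 6 = 0.

x ≡ 0 (mod 36).


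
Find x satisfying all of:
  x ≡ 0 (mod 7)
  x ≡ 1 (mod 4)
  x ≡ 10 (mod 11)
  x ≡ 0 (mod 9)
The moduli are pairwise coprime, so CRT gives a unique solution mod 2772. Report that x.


Product of moduli M = 7 · 4 · 11 · 9 = 2772.
Merge one congruence at a time:
  Start: x ≡ 0 (mod 7).
  Combine with x ≡ 1 (mod 4); new modulus lcm = 28.
    Write x = 0 + 7·t and substitute into x ≡ 1 (mod 4): 7·t ≡ 1 − 0 = 1 (mod 4).
    Reduce coefficients mod 4: 3·t ≡ 1 (mod 4).
    The inverse of 3 mod 4 is 3 (since 3·3 = 9 = 2·4 + 1), so t ≡ 3·1 = 3 ≡ 3 (mod 4).
    Then x = 0 + 7·3 = 21, valid modulo lcm(7, 4) = 28: x ≡ 21 (mod 28).
  Combine with x ≡ 10 (mod 11); new modulus lcm = 308.
    Write x = 21 + 28·t and substitute into x ≡ 10 (mod 11): 28·t ≡ 10 − 21 = -11 (mod 11).
    Reduce coefficients mod 11: 6·t ≡ 0 (mod 11).
    The inverse of 6 mod 11 is 2 (since 6·2 = 12 = 1·11 + 1), so t ≡ 2·0 = 0 ≡ 0 (mod 11).
    Then x = 21 + 28·0 = 21, valid modulo lcm(28, 11) = 308: x ≡ 21 (mod 308).
  Combine with x ≡ 0 (mod 9); new modulus lcm = 2772.
    Write x = 21 + 308·t and substitute into x ≡ 0 (mod 9): 308·t ≡ 0 − 21 = -21 (mod 9).
    Reduce coefficients mod 9: 2·t ≡ 6 (mod 9).
    The inverse of 2 mod 9 is 5 (since 2·5 = 10 = 1·9 + 1), so t ≡ 5·6 = 30 ≡ 3 (mod 9).
    Then x = 21 + 308·3 = 945, valid modulo lcm(308, 9) = 2772: x ≡ 945 (mod 2772).
Verify against each original: 945 mod 7 = 0, 945 mod 4 = 1, 945 mod 11 = 10, 945 mod 9 = 0.

x ≡ 945 (mod 2772).


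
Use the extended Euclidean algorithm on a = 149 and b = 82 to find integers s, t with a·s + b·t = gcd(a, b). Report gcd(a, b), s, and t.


Euclidean algorithm on (149, 82) — divide until remainder is 0:
  149 = 1 · 82 + 67
  82 = 1 · 67 + 15
  67 = 4 · 15 + 7
  15 = 2 · 7 + 1
  7 = 7 · 1 + 0
gcd(149, 82) = 1.
Track Bezout coefficients alongside the remainders: start with r₀ = 149 = a·1 + b·0 (s = 1, t = 0) and r₁ = 82 = a·0 + b·1 (s = 0, t = 1); each new remainder r_{k+1} = r_{k-1} − q_k·r_k inherits s_{k+1} = s_{k-1} − q_k·s_k, t_{k+1} = t_{k-1} − q_k·t_k, so r_k = a·s_k + b·t_k at every step:
  q = 1: r = 67, s = 1 − 1·0 = 1, t = 0 − 1·1 = -1  (check: 149·1 + 82·(-1) = 67)
  q = 1: r = 15, s = 0 − 1·1 = -1, t = 1 − 1·(-1) = 2  (check: 149·(-1) + 82·2 = 15)
  q = 4: r = 7, s = 1 − 4·(-1) = 5, t = -1 − 4·2 = -9  (check: 149·5 + 82·(-9) = 7)
  q = 2: r = 1, s = -1 − 2·5 = -11, t = 2 − 2·(-9) = 20  (check: 149·(-11) + 82·20 = 1)
The row with r = 1 (the gcd) gives the Bezout coefficients s = -11, t = 20.
Result: 149 · (-11) + 82 · (20) = 1.

gcd(149, 82) = 1; s = -11, t = 20 (check: 149·(-11) + 82·20 = 1).


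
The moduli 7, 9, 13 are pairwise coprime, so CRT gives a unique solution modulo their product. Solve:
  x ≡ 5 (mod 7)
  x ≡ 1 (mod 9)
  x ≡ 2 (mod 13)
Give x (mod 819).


Moduli 7, 9, 13 are pairwise coprime; by CRT there is a unique solution modulo M = 7 · 9 · 13 = 819.
Solve pairwise, accumulating the modulus:
  Start with x ≡ 5 (mod 7).
  Combine with x ≡ 1 (mod 9): since gcd(7, 9) = 1, we get a unique residue mod 63.
    Write x = 5 + 7·t and substitute into x ≡ 1 (mod 9): 7·t ≡ 1 − 5 = -4 (mod 9).
    Reduce coefficients mod 9: 7·t ≡ 5 (mod 9).
    The inverse of 7 mod 9 is 4 (since 7·4 = 28 = 3·9 + 1), so t ≡ 4·5 = 20 ≡ 2 (mod 9).
    Then x = 5 + 7·2 = 19, valid modulo lcm(7, 9) = 63: x ≡ 19 (mod 63).
  Combine with x ≡ 2 (mod 13): since gcd(63, 13) = 1, we get a unique residue mod 819.
    Write x = 19 + 63·t and substitute into x ≡ 2 (mod 13): 63·t ≡ 2 − 19 = -17 (mod 13).
    Reduce coefficients mod 13: 11·t ≡ 9 (mod 13).
    The inverse of 11 mod 13 is 6 (since 11·6 = 66 = 5·13 + 1), so t ≡ 6·9 = 54 ≡ 2 (mod 13).
    Then x = 19 + 63·2 = 145, valid modulo lcm(63, 13) = 819: x ≡ 145 (mod 819).
Verify: 145 mod 7 = 5 ✓, 145 mod 9 = 1 ✓, 145 mod 13 = 2 ✓.

x ≡ 145 (mod 819).


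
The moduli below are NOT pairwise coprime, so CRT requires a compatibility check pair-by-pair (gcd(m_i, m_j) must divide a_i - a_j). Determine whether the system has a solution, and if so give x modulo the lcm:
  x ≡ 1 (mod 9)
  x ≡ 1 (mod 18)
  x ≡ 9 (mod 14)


Moduli 9, 18, 14 are not pairwise coprime, so CRT works modulo lcm(m_i) when all pairwise compatibility conditions hold.
Pairwise compatibility: gcd(m_i, m_j) must divide a_i - a_j for every pair.
Merge one congruence at a time:
  Start: x ≡ 1 (mod 9).
  Combine with x ≡ 1 (mod 18): gcd(9, 18) = 9; 1 - 1 = 0, which IS divisible by 9, so compatible.
    Write x = 1 + 9·t and substitute into x ≡ 1 (mod 18): 9·t ≡ 1 − 1 = 0 (mod 18).
    Divide the congruence (and modulus) by g = 9: 1·t ≡ 0 (mod 2).
    So t ≡ 0 (mod 2).
    Then x = 1 + 9·0 = 1, valid modulo lcm(9, 18) = 18: x ≡ 1 (mod 18).
  Combine with x ≡ 9 (mod 14): gcd(18, 14) = 2; 9 - 1 = 8, which IS divisible by 2, so compatible.
    Write x = 1 + 18·t and substitute into x ≡ 9 (mod 14): 18·t ≡ 9 − 1 = 8 (mod 14).
    Divide the congruence (and modulus) by g = 2: 9·t ≡ 4 (mod 7).
    Reduce coefficients mod 7: 2·t ≡ 4 (mod 7).
    The inverse of 2 mod 7 is 4 (since 2·4 = 8 = 1·7 + 1), so t ≡ 4·4 = 16 ≡ 2 (mod 7).
    Then x = 1 + 18·2 = 37, valid modulo lcm(18, 14) = 126: x ≡ 37 (mod 126).
Verify: 37 mod 9 = 1, 37 mod 18 = 1, 37 mod 14 = 9.

x ≡ 37 (mod 126).


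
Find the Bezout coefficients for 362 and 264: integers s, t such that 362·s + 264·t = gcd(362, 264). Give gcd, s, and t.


Euclidean algorithm on (362, 264) — divide until remainder is 0:
  362 = 1 · 264 + 98
  264 = 2 · 98 + 68
  98 = 1 · 68 + 30
  68 = 2 · 30 + 8
  30 = 3 · 8 + 6
  8 = 1 · 6 + 2
  6 = 3 · 2 + 0
gcd(362, 264) = 2.
Track Bezout coefficients alongside the remainders: start with r₀ = 362 = a·1 + b·0 (s = 1, t = 0) and r₁ = 264 = a·0 + b·1 (s = 0, t = 1); each new remainder r_{k+1} = r_{k-1} − q_k·r_k inherits s_{k+1} = s_{k-1} − q_k·s_k, t_{k+1} = t_{k-1} − q_k·t_k, so r_k = a·s_k + b·t_k at every step:
  q = 1: r = 98, s = 1 − 1·0 = 1, t = 0 − 1·1 = -1  (check: 362·1 + 264·(-1) = 98)
  q = 2: r = 68, s = 0 − 2·1 = -2, t = 1 − 2·(-1) = 3  (check: 362·(-2) + 264·3 = 68)
  q = 1: r = 30, s = 1 − 1·(-2) = 3, t = -1 − 1·3 = -4  (check: 362·3 + 264·(-4) = 30)
  q = 2: r = 8, s = -2 − 2·3 = -8, t = 3 − 2·(-4) = 11  (check: 362·(-8) + 264·11 = 8)
  q = 3: r = 6, s = 3 − 3·(-8) = 27, t = -4 − 3·11 = -37  (check: 362·27 + 264·(-37) = 6)
  q = 1: r = 2, s = -8 − 1·27 = -35, t = 11 − 1·(-37) = 48  (check: 362·(-35) + 264·48 = 2)
The row with r = 2 (the gcd) gives the Bezout coefficients s = -35, t = 48.
Result: 362 · (-35) + 264 · (48) = 2.

gcd(362, 264) = 2; s = -35, t = 48 (check: 362·(-35) + 264·48 = 2).


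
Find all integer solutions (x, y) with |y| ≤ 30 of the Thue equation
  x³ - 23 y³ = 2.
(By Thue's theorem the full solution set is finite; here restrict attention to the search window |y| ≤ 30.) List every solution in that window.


The equation is x³ - 23y³ = 2. For fixed y, x³ = 23·y³ + 2, so a solution requires the RHS to be a perfect cube.
Strategy: iterate y from -30 to 30, compute RHS = 23·y³ + 2, and check whether it is a (positive or negative) perfect cube.
Check small values of y:
  y = 0: RHS = 2 is not a perfect cube.
  y = 1: RHS = 25 is not a perfect cube.
  y = -1: RHS = -21 is not a perfect cube.
  y = 2: RHS = 186 is not a perfect cube.
  y = -2: RHS = -182 is not a perfect cube.
  y = 3: RHS = 623 is not a perfect cube.
  y = -3: RHS = -619 is not a perfect cube.
Continuing the search up to |y| = 30 finds no solutions either.
No (x, y) in the scanned range satisfies the equation.

No integer solutions with |y| ≤ 30.


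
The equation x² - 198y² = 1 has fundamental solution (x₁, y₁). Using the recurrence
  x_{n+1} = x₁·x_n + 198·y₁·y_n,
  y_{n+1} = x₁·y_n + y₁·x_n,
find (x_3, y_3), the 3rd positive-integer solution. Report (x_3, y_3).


Step 1: Find the fundamental solution (x₁, y₁) of x² - 198y² = 1.
  Expand √198 as a continued fraction. a₀ = ⌊√198⌋ = 14; iterate m_{k+1} = d_k·a_k − m_k, d_{k+1} = (198 − m_{k+1}²)/d_k, a_{k+1} = ⌊(a₀ + m_{k+1})/d_{k+1}⌋ (starting m₀ = 0, d₀ = 1), with convergents p_k = a_k·p_{k-1} + p_{k-2}, q_k = a_k·q_{k-1} + q_{k-2} (p₋₁ = 1, q₋₁ = 0):
  k = 0: a₀ = 14; p₀/q₀ = 14/1; p₀² − 198·q₀² = 196 − 198 = -2.
  k = 1: m = 14, d = 2, a = ⌊(14 + 14)/2⌋ = 14; p/q = (14·14 + 1)/(14·1 + 0) = 197/14; p² − 198·q² = 38809 − 38808 = 1.
  The first convergent with p² − 198·q² = 1 gives the fundamental solution (x₁, y₁) = (197, 14).
Step 2: Apply the recurrence (x_{n+1}, y_{n+1}) = (x₁x_n + 198y₁y_n, x₁y_n + y₁x_n) repeatedly.
  From (x_1, y_1) = (197, 14): x_2 = 197·197 + 198·14·14 = 77617; y_2 = 197·14 + 14·197 = 5516.
  From (x_2, y_2) = (77617, 5516): x_3 = 197·77617 + 198·14·5516 = 30580901; y_3 = 197·5516 + 14·77617 = 2173290.
Step 3: Verify x_3² - 198·y_3² = 935191505971801 - 935191505971800 = 1 (should be 1). ✓

(x_1, y_1) = (197, 14); (x_3, y_3) = (30580901, 2173290).


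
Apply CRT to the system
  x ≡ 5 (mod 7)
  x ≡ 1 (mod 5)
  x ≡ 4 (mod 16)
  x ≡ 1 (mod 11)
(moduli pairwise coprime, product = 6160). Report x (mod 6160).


Product of moduli M = 7 · 5 · 16 · 11 = 6160.
Merge one congruence at a time:
  Start: x ≡ 5 (mod 7).
  Combine with x ≡ 1 (mod 5); new modulus lcm = 35.
    Write x = 5 + 7·t and substitute into x ≡ 1 (mod 5): 7·t ≡ 1 − 5 = -4 (mod 5).
    Reduce coefficients mod 5: 2·t ≡ 1 (mod 5).
    The inverse of 2 mod 5 is 3 (since 2·3 = 6 = 1·5 + 1), so t ≡ 3·1 = 3 ≡ 3 (mod 5).
    Then x = 5 + 7·3 = 26, valid modulo lcm(7, 5) = 35: x ≡ 26 (mod 35).
  Combine with x ≡ 4 (mod 16); new modulus lcm = 560.
    Write x = 26 + 35·t and substitute into x ≡ 4 (mod 16): 35·t ≡ 4 − 26 = -22 (mod 16).
    Reduce coefficients mod 16: 3·t ≡ 10 (mod 16).
    The inverse of 3 mod 16 is 11 (since 3·11 = 33 = 2·16 + 1), so t ≡ 11·10 = 110 ≡ 14 (mod 16).
    Then x = 26 + 35·14 = 516, valid modulo lcm(35, 16) = 560: x ≡ 516 (mod 560).
  Combine with x ≡ 1 (mod 11); new modulus lcm = 6160.
    Write x = 516 + 560·t and substitute into x ≡ 1 (mod 11): 560·t ≡ 1 − 516 = -515 (mod 11).
    Reduce coefficients mod 11: 10·t ≡ 2 (mod 11).
    The inverse of 10 mod 11 is 10 (since 10·10 = 100 = 9·11 + 1), so t ≡ 10·2 = 20 ≡ 9 (mod 11).
    Then x = 516 + 560·9 = 5556, valid modulo lcm(560, 11) = 6160: x ≡ 5556 (mod 6160).
Verify against each original: 5556 mod 7 = 5, 5556 mod 5 = 1, 5556 mod 16 = 4, 5556 mod 11 = 1.

x ≡ 5556 (mod 6160).


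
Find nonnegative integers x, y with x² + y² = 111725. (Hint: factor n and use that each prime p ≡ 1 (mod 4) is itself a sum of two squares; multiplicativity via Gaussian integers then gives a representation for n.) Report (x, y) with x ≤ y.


Step 1: Factor n = 111725 = 5^2 · 41 · 109.
Step 2: Check the mod-4 condition on each prime factor: 5 ≡ 1 (mod 4), exponent 2; 41 ≡ 1 (mod 4), exponent 1; 109 ≡ 1 (mod 4), exponent 1.
All primes ≡ 3 (mod 4) appear to even exponent (or don't appear), so by the two-squares theorem n IS expressible as a sum of two squares.
Step 3: Build a representation. Group n = k² · m with k = 5 and m = 41 · 109 = 4469 (a product of primes ≡ 1 (mod 4)); a representation of m scales to one of n via (k·x)² + (k·y)² = k²(x² + y²). Each prime p ≡ 1 (mod 4) is itself a sum of two squares; find a² by testing p − a² for a perfect square:
  41: 41 − 1² = 40, 41 − 2² = 37, 41 − 3² = 32, 41 − 4² = 25 = 5² ⇒ 41 = 4² + 5².
  109: 109 − 1² = 108, 109 − 2² = 105, 109 − 3² = 100 = 10² ⇒ 109 = 3² + 10².
  Combine using the Brahmagupta–Fibonacci identity (a² + b²)(c² + d²) = (ac − bd)² + (ad + bc)² = (ac + bd)² + (ad − bc)²:
  41 · 109 = 4469: from (4² + 5²)(3² + 10²), take (4·3 − 5·10, 4·10 + 5·3) = (12 − 50, 40 + 15) = (-38, 55); dropping signs (only squares matter) gives (38, 55); check 38² + 55² = 1444 + 3025 = 4469 ✓.
  Scale by k = 5: (5·38, 5·55) = (190, 275).
Step 4: Order so x ≤ y and verify: 190² + 275² = 36100 + 75625 = 111725 = n. ✓

n = 111725 = 190² + 275² (one valid representation with x ≤ y).


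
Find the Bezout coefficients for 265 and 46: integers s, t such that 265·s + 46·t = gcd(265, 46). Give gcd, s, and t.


Euclidean algorithm on (265, 46) — divide until remainder is 0:
  265 = 5 · 46 + 35
  46 = 1 · 35 + 11
  35 = 3 · 11 + 2
  11 = 5 · 2 + 1
  2 = 2 · 1 + 0
gcd(265, 46) = 1.
Track Bezout coefficients alongside the remainders: start with r₀ = 265 = a·1 + b·0 (s = 1, t = 0) and r₁ = 46 = a·0 + b·1 (s = 0, t = 1); each new remainder r_{k+1} = r_{k-1} − q_k·r_k inherits s_{k+1} = s_{k-1} − q_k·s_k, t_{k+1} = t_{k-1} − q_k·t_k, so r_k = a·s_k + b·t_k at every step:
  q = 5: r = 35, s = 1 − 5·0 = 1, t = 0 − 5·1 = -5  (check: 265·1 + 46·(-5) = 35)
  q = 1: r = 11, s = 0 − 1·1 = -1, t = 1 − 1·(-5) = 6  (check: 265·(-1) + 46·6 = 11)
  q = 3: r = 2, s = 1 − 3·(-1) = 4, t = -5 − 3·6 = -23  (check: 265·4 + 46·(-23) = 2)
  q = 5: r = 1, s = -1 − 5·4 = -21, t = 6 − 5·(-23) = 121  (check: 265·(-21) + 46·121 = 1)
The row with r = 1 (the gcd) gives the Bezout coefficients s = -21, t = 121.
Result: 265 · (-21) + 46 · (121) = 1.

gcd(265, 46) = 1; s = -21, t = 121 (check: 265·(-21) + 46·121 = 1).


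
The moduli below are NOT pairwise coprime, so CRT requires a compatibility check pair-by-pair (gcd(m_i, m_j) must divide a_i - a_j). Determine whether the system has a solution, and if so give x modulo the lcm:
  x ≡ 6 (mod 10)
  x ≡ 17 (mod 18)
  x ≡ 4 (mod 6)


Moduli 10, 18, 6 are not pairwise coprime, so CRT works modulo lcm(m_i) when all pairwise compatibility conditions hold.
Pairwise compatibility: gcd(m_i, m_j) must divide a_i - a_j for every pair.
Merge one congruence at a time:
  Start: x ≡ 6 (mod 10).
  Combine with x ≡ 17 (mod 18): gcd(10, 18) = 2, and 17 - 6 = 11 is NOT divisible by 2.
    ⇒ system is inconsistent (no integer solution).

No solution (the system is inconsistent).


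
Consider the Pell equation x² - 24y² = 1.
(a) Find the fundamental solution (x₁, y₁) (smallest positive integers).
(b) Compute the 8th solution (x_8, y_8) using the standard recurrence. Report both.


Step 1: Find the fundamental solution (x₁, y₁) of x² - 24y² = 1.
  Expand √24 as a continued fraction. a₀ = ⌊√24⌋ = 4; iterate m_{k+1} = d_k·a_k − m_k, d_{k+1} = (24 − m_{k+1}²)/d_k, a_{k+1} = ⌊(a₀ + m_{k+1})/d_{k+1}⌋ (starting m₀ = 0, d₀ = 1), with convergents p_k = a_k·p_{k-1} + p_{k-2}, q_k = a_k·q_{k-1} + q_{k-2} (p₋₁ = 1, q₋₁ = 0):
  k = 0: a₀ = 4; p₀/q₀ = 4/1; p₀² − 24·q₀² = 16 − 24 = -8.
  k = 1: m = 4, d = 8, a = ⌊(4 + 4)/8⌋ = 1; p/q = (1·4 + 1)/(1·1 + 0) = 5/1; p² − 24·q² = 25 − 24 = 1.
  The first convergent with p² − 24·q² = 1 gives the fundamental solution (x₁, y₁) = (5, 1).
Step 2: Apply the recurrence (x_{n+1}, y_{n+1}) = (x₁x_n + 24y₁y_n, x₁y_n + y₁x_n) repeatedly.
  From (x_1, y_1) = (5, 1): x_2 = 5·5 + 24·1·1 = 49; y_2 = 5·1 + 1·5 = 10.
  From (x_2, y_2) = (49, 10): x_3 = 5·49 + 24·1·10 = 485; y_3 = 5·10 + 1·49 = 99.
  From (x_3, y_3) = (485, 99): x_4 = 5·485 + 24·1·99 = 4801; y_4 = 5·99 + 1·485 = 980.
  From (x_4, y_4) = (4801, 980): x_5 = 5·4801 + 24·1·980 = 47525; y_5 = 5·980 + 1·4801 = 9701.
  From (x_5, y_5) = (47525, 9701): x_6 = 5·47525 + 24·1·9701 = 470449; y_6 = 5·9701 + 1·47525 = 96030.
  From (x_6, y_6) = (470449, 96030): x_7 = 5·470449 + 24·1·96030 = 4656965; y_7 = 5·96030 + 1·470449 = 950599.
  From (x_7, y_7) = (4656965, 950599): x_8 = 5·4656965 + 24·1·950599 = 46099201; y_8 = 5·950599 + 1·4656965 = 9409960.
Step 3: Verify x_8² - 24·y_8² = 2125136332838401 - 2125136332838400 = 1 (should be 1). ✓

(x_1, y_1) = (5, 1); (x_8, y_8) = (46099201, 9409960).


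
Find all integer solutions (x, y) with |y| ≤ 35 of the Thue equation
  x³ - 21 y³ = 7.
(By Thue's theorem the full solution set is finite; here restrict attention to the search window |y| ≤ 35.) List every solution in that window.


The equation is x³ - 21y³ = 7. For fixed y, x³ = 21·y³ + 7, so a solution requires the RHS to be a perfect cube.
Strategy: iterate y from -35 to 35, compute RHS = 21·y³ + 7, and check whether it is a (positive or negative) perfect cube.
Check small values of y:
  y = 0: RHS = 7 is not a perfect cube.
  y = 1: RHS = 28 is not a perfect cube.
  y = -1: RHS = -14 is not a perfect cube.
  y = 2: RHS = 175 is not a perfect cube.
  y = -2: RHS = -161 is not a perfect cube.
  y = 3: RHS = 574 is not a perfect cube.
  y = -3: RHS = -560 is not a perfect cube.
Continuing the search up to |y| = 35 finds no solutions either.
No (x, y) in the scanned range satisfies the equation.

No integer solutions with |y| ≤ 35.


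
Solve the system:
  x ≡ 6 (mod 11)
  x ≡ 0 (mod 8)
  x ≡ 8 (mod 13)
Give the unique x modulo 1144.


Moduli 11, 8, 13 are pairwise coprime; by CRT there is a unique solution modulo M = 11 · 8 · 13 = 1144.
Solve pairwise, accumulating the modulus:
  Start with x ≡ 6 (mod 11).
  Combine with x ≡ 0 (mod 8): since gcd(11, 8) = 1, we get a unique residue mod 88.
    Write x = 6 + 11·t and substitute into x ≡ 0 (mod 8): 11·t ≡ 0 − 6 = -6 (mod 8).
    Reduce coefficients mod 8: 3·t ≡ 2 (mod 8).
    The inverse of 3 mod 8 is 3 (since 3·3 = 9 = 1·8 + 1), so t ≡ 3·2 = 6 ≡ 6 (mod 8).
    Then x = 6 + 11·6 = 72, valid modulo lcm(11, 8) = 88: x ≡ 72 (mod 88).
  Combine with x ≡ 8 (mod 13): since gcd(88, 13) = 1, we get a unique residue mod 1144.
    Write x = 72 + 88·t and substitute into x ≡ 8 (mod 13): 88·t ≡ 8 − 72 = -64 (mod 13).
    Reduce coefficients mod 13: 10·t ≡ 1 (mod 13).
    The inverse of 10 mod 13 is 4 (since 10·4 = 40 = 3·13 + 1), so t ≡ 4·1 = 4 ≡ 4 (mod 13).
    Then x = 72 + 88·4 = 424, valid modulo lcm(88, 13) = 1144: x ≡ 424 (mod 1144).
Verify: 424 mod 11 = 6 ✓, 424 mod 8 = 0 ✓, 424 mod 13 = 8 ✓.

x ≡ 424 (mod 1144).


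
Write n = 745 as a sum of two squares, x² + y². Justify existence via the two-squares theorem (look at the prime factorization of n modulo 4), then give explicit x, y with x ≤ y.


Step 1: Factor n = 745 = 5 · 149.
Step 2: Check the mod-4 condition on each prime factor: 5 ≡ 1 (mod 4), exponent 1; 149 ≡ 1 (mod 4), exponent 1.
All primes ≡ 3 (mod 4) appear to even exponent (or don't appear), so by the two-squares theorem n IS expressible as a sum of two squares.
Step 3: Build a representation. Here n = 5 · 149 is a product of primes ≡ 1 (mod 4). Each prime p ≡ 1 (mod 4) is itself a sum of two squares; find a² by testing p − a² for a perfect square:
  5: 5 − 1² = 4 = 2² ⇒ 5 = 1² + 2².
  149: 149 − 1² = 148, 149 − 2² = 145, 149 − 3² = 140, 149 − 4² = 133, 149 − 5² = 124, 149 − 6² = 113, 149 − 7² = 100 = 10² ⇒ 149 = 7² + 10².
  Combine using the Brahmagupta–Fibonacci identity (a² + b²)(c² + d²) = (ac − bd)² + (ad + bc)² = (ac + bd)² + (ad − bc)²:
  5 · 149 = 745: from (1² + 2²)(7² + 10²), take (1·7 − 2·10, 1·10 + 2·7) = (7 − 20, 10 + 14) = (-13, 24); dropping signs (only squares matter) gives (13, 24); check 13² + 24² = 169 + 576 = 745 ✓.
Step 4: Order so x ≤ y and verify: 13² + 24² = 169 + 576 = 745 = n. ✓

n = 745 = 13² + 24² (one valid representation with x ≤ y).


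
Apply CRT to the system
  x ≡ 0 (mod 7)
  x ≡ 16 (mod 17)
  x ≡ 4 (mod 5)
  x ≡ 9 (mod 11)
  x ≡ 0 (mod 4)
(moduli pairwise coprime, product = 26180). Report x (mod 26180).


Product of moduli M = 7 · 17 · 5 · 11 · 4 = 26180.
Merge one congruence at a time:
  Start: x ≡ 0 (mod 7).
  Combine with x ≡ 16 (mod 17); new modulus lcm = 119.
    Write x = 0 + 7·t and substitute into x ≡ 16 (mod 17): 7·t ≡ 16 − 0 = 16 (mod 17).
    The inverse of 7 mod 17 is 5 (since 7·5 = 35 = 2·17 + 1), so t ≡ 5·16 = 80 ≡ 12 (mod 17).
    Then x = 0 + 7·12 = 84, valid modulo lcm(7, 17) = 119: x ≡ 84 (mod 119).
  Combine with x ≡ 4 (mod 5); new modulus lcm = 595.
    Write x = 84 + 119·t and substitute into x ≡ 4 (mod 5): 119·t ≡ 4 − 84 = -80 (mod 5).
    Reduce coefficients mod 5: 4·t ≡ 0 (mod 5).
    The inverse of 4 mod 5 is 4 (since 4·4 = 16 = 3·5 + 1), so t ≡ 4·0 = 0 ≡ 0 (mod 5).
    Then x = 84 + 119·0 = 84, valid modulo lcm(119, 5) = 595: x ≡ 84 (mod 595).
  Combine with x ≡ 9 (mod 11); new modulus lcm = 6545.
    Write x = 84 + 595·t and substitute into x ≡ 9 (mod 11): 595·t ≡ 9 − 84 = -75 (mod 11).
    Reduce coefficients mod 11: 1·t ≡ 2 (mod 11).
    So t ≡ 2 (mod 11).
    Then x = 84 + 595·2 = 1274, valid modulo lcm(595, 11) = 6545: x ≡ 1274 (mod 6545).
  Combine with x ≡ 0 (mod 4); new modulus lcm = 26180.
    Write x = 1274 + 6545·t and substitute into x ≡ 0 (mod 4): 6545·t ≡ 0 − 1274 = -1274 (mod 4).
    Reduce coefficients mod 4: 1·t ≡ 2 (mod 4).
    So t ≡ 2 (mod 4).
    Then x = 1274 + 6545·2 = 14364, valid modulo lcm(6545, 4) = 26180: x ≡ 14364 (mod 26180).
Verify against each original: 14364 mod 7 = 0, 14364 mod 17 = 16, 14364 mod 5 = 4, 14364 mod 11 = 9, 14364 mod 4 = 0.

x ≡ 14364 (mod 26180).


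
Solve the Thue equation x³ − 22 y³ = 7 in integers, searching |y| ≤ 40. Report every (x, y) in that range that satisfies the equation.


The equation is x³ - 22y³ = 7. For fixed y, x³ = 22·y³ + 7, so a solution requires the RHS to be a perfect cube.
Strategy: iterate y from -40 to 40, compute RHS = 22·y³ + 7, and check whether it is a (positive or negative) perfect cube.
Check small values of y:
  y = 0: RHS = 7 is not a perfect cube.
  y = 1: RHS = 29 is not a perfect cube.
  y = -1: RHS = -15 is not a perfect cube.
  y = 2: RHS = 183 is not a perfect cube.
  y = -2: RHS = -169 is not a perfect cube.
  y = 3: RHS = 601 is not a perfect cube.
  y = -3: RHS = -587 is not a perfect cube.
Continuing the search up to |y| = 40 finds no solutions either.
No (x, y) in the scanned range satisfies the equation.

No integer solutions with |y| ≤ 40.


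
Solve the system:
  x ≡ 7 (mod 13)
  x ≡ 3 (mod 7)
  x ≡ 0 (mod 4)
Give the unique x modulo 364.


Moduli 13, 7, 4 are pairwise coprime; by CRT there is a unique solution modulo M = 13 · 7 · 4 = 364.
Solve pairwise, accumulating the modulus:
  Start with x ≡ 7 (mod 13).
  Combine with x ≡ 3 (mod 7): since gcd(13, 7) = 1, we get a unique residue mod 91.
    Write x = 7 + 13·t and substitute into x ≡ 3 (mod 7): 13·t ≡ 3 − 7 = -4 (mod 7).
    Reduce coefficients mod 7: 6·t ≡ 3 (mod 7).
    The inverse of 6 mod 7 is 6 (since 6·6 = 36 = 5·7 + 1), so t ≡ 6·3 = 18 ≡ 4 (mod 7).
    Then x = 7 + 13·4 = 59, valid modulo lcm(13, 7) = 91: x ≡ 59 (mod 91).
  Combine with x ≡ 0 (mod 4): since gcd(91, 4) = 1, we get a unique residue mod 364.
    Write x = 59 + 91·t and substitute into x ≡ 0 (mod 4): 91·t ≡ 0 − 59 = -59 (mod 4).
    Reduce coefficients mod 4: 3·t ≡ 1 (mod 4).
    The inverse of 3 mod 4 is 3 (since 3·3 = 9 = 2·4 + 1), so t ≡ 3·1 = 3 ≡ 3 (mod 4).
    Then x = 59 + 91·3 = 332, valid modulo lcm(91, 4) = 364: x ≡ 332 (mod 364).
Verify: 332 mod 13 = 7 ✓, 332 mod 7 = 3 ✓, 332 mod 4 = 0 ✓.

x ≡ 332 (mod 364).


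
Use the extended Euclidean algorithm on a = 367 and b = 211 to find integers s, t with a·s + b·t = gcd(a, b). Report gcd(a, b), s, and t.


Euclidean algorithm on (367, 211) — divide until remainder is 0:
  367 = 1 · 211 + 156
  211 = 1 · 156 + 55
  156 = 2 · 55 + 46
  55 = 1 · 46 + 9
  46 = 5 · 9 + 1
  9 = 9 · 1 + 0
gcd(367, 211) = 1.
Track Bezout coefficients alongside the remainders: start with r₀ = 367 = a·1 + b·0 (s = 1, t = 0) and r₁ = 211 = a·0 + b·1 (s = 0, t = 1); each new remainder r_{k+1} = r_{k-1} − q_k·r_k inherits s_{k+1} = s_{k-1} − q_k·s_k, t_{k+1} = t_{k-1} − q_k·t_k, so r_k = a·s_k + b·t_k at every step:
  q = 1: r = 156, s = 1 − 1·0 = 1, t = 0 − 1·1 = -1  (check: 367·1 + 211·(-1) = 156)
  q = 1: r = 55, s = 0 − 1·1 = -1, t = 1 − 1·(-1) = 2  (check: 367·(-1) + 211·2 = 55)
  q = 2: r = 46, s = 1 − 2·(-1) = 3, t = -1 − 2·2 = -5  (check: 367·3 + 211·(-5) = 46)
  q = 1: r = 9, s = -1 − 1·3 = -4, t = 2 − 1·(-5) = 7  (check: 367·(-4) + 211·7 = 9)
  q = 5: r = 1, s = 3 − 5·(-4) = 23, t = -5 − 5·7 = -40  (check: 367·23 + 211·(-40) = 1)
The row with r = 1 (the gcd) gives the Bezout coefficients s = 23, t = -40.
Result: 367 · (23) + 211 · (-40) = 1.

gcd(367, 211) = 1; s = 23, t = -40 (check: 367·23 + 211·(-40) = 1).


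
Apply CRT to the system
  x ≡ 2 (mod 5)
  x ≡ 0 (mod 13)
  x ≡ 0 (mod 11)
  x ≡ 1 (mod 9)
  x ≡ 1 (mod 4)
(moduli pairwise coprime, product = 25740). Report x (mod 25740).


Product of moduli M = 5 · 13 · 11 · 9 · 4 = 25740.
Merge one congruence at a time:
  Start: x ≡ 2 (mod 5).
  Combine with x ≡ 0 (mod 13); new modulus lcm = 65.
    Write x = 2 + 5·t and substitute into x ≡ 0 (mod 13): 5·t ≡ 0 − 2 = -2 (mod 13).
    Reduce coefficients mod 13: 5·t ≡ 11 (mod 13).
    The inverse of 5 mod 13 is 8 (since 5·8 = 40 = 3·13 + 1), so t ≡ 8·11 = 88 ≡ 10 (mod 13).
    Then x = 2 + 5·10 = 52, valid modulo lcm(5, 13) = 65: x ≡ 52 (mod 65).
  Combine with x ≡ 0 (mod 11); new modulus lcm = 715.
    Write x = 52 + 65·t and substitute into x ≡ 0 (mod 11): 65·t ≡ 0 − 52 = -52 (mod 11).
    Reduce coefficients mod 11: 10·t ≡ 3 (mod 11).
    The inverse of 10 mod 11 is 10 (since 10·10 = 100 = 9·11 + 1), so t ≡ 10·3 = 30 ≡ 8 (mod 11).
    Then x = 52 + 65·8 = 572, valid modulo lcm(65, 11) = 715: x ≡ 572 (mod 715).
  Combine with x ≡ 1 (mod 9); new modulus lcm = 6435.
    Write x = 572 + 715·t and substitute into x ≡ 1 (mod 9): 715·t ≡ 1 − 572 = -571 (mod 9).
    Reduce coefficients mod 9: 4·t ≡ 5 (mod 9).
    The inverse of 4 mod 9 is 7 (since 4·7 = 28 = 3·9 + 1), so t ≡ 7·5 = 35 ≡ 8 (mod 9).
    Then x = 572 + 715·8 = 6292, valid modulo lcm(715, 9) = 6435: x ≡ 6292 (mod 6435).
  Combine with x ≡ 1 (mod 4); new modulus lcm = 25740.
    Write x = 6292 + 6435·t and substitute into x ≡ 1 (mod 4): 6435·t ≡ 1 − 6292 = -6291 (mod 4).
    Reduce coefficients mod 4: 3·t ≡ 1 (mod 4).
    The inverse of 3 mod 4 is 3 (since 3·3 = 9 = 2·4 + 1), so t ≡ 3·1 = 3 ≡ 3 (mod 4).
    Then x = 6292 + 6435·3 = 25597, valid modulo lcm(6435, 4) = 25740: x ≡ 25597 (mod 25740).
Verify against each original: 25597 mod 5 = 2, 25597 mod 13 = 0, 25597 mod 11 = 0, 25597 mod 9 = 1, 25597 mod 4 = 1.

x ≡ 25597 (mod 25740).


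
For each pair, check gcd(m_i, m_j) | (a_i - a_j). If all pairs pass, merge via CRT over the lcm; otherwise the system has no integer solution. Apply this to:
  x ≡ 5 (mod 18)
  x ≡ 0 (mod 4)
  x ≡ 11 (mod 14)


Moduli 18, 4, 14 are not pairwise coprime, so CRT works modulo lcm(m_i) when all pairwise compatibility conditions hold.
Pairwise compatibility: gcd(m_i, m_j) must divide a_i - a_j for every pair.
Merge one congruence at a time:
  Start: x ≡ 5 (mod 18).
  Combine with x ≡ 0 (mod 4): gcd(18, 4) = 2, and 0 - 5 = -5 is NOT divisible by 2.
    ⇒ system is inconsistent (no integer solution).

No solution (the system is inconsistent).
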